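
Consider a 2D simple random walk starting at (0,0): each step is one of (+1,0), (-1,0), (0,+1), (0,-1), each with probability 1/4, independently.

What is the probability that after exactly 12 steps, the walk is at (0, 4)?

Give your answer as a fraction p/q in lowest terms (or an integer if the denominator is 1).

Answer: 245025/16777216

Derivation:
Let h be the number of horizontal steps (so 12-h are vertical). To end at (0,4) need (h+0)/2 right-steps and ((12-h)+4)/2 up-steps.
Sum over h with 0 ≤ h ≤ 8, h ≡ 0 (mod 2), 12-h ≡ 0 (mod 2):
h=0: C(12,0)·C(0,0)·C(12,8) = 1·1·495 = 495
h=2: C(12,2)·C(2,1)·C(10,7) = 66·2·120 = 15840
h=4: C(12,4)·C(4,2)·C(8,6) = 495·6·28 = 83160
h=6: C(12,6)·C(6,3)·C(6,5) = 924·20·6 = 110880
h=8: C(12,8)·C(8,4)·C(4,4) = 495·70·1 = 34650
Total favorable: 245025
Total paths: 4^12 = 16777216
P = 245025/16777216 = 245025/16777216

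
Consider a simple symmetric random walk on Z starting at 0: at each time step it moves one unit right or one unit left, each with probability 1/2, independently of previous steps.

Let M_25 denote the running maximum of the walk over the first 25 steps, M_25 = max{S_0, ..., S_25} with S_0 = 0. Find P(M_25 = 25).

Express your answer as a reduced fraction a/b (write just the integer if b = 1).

Answer: 1/33554432

Derivation:
Let M_25 = max(S_0,...,S_25). Use the reflection principle: for j ≥ 1, #{paths with M_25 ≥ j} = #{S_25 ≥ j} + #{S_25 ≥ j+1}.
By reflection, #{M_25 ≥ 25} = #{S_25 ≥ 25} + #{S_25 ≥ 26} = 1 + 0 = 1.
#{M_25 ≥ 26} = #{S_25 ≥ 26} + #{S_25 ≥ 27} = 0 + 0 = 0.
#{M_25 = 25} = 1 - 0 = 1.
P(M_25 = 25) = 1/33554432 = 1/33554432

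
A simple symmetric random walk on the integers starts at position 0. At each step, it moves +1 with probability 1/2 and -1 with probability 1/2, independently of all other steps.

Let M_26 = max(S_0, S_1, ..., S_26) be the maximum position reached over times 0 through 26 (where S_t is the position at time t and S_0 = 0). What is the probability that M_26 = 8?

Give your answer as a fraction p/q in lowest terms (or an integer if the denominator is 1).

Let M_26 = max(S_0,...,S_26). Use the reflection principle: for j ≥ 1, #{paths with M_26 ≥ j} = #{S_26 ≥ j} + #{S_26 ≥ j+1}.
By reflection, #{M_26 ≥ 8} = #{S_26 ≥ 8} + #{S_26 ≥ 9} = 5658537 + 2533987 = 8192524.
#{M_26 ≥ 9} = #{S_26 ≥ 9} + #{S_26 ≥ 10} = 2533987 + 2533987 = 5067974.
#{M_26 = 8} = 8192524 - 5067974 = 3124550.
P(M_26 = 8) = 3124550/67108864 = 1562275/33554432

Answer: 1562275/33554432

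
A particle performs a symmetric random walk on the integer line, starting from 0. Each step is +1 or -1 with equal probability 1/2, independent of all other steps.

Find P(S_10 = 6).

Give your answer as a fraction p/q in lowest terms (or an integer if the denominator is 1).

To reach position 6 after 10 steps: need 8 steps of +1 and 2 of -1.
Favorable paths: C(10,8) = 45
Total paths: 2^10 = 1024
P = 45/1024 = 45/1024

Answer: 45/1024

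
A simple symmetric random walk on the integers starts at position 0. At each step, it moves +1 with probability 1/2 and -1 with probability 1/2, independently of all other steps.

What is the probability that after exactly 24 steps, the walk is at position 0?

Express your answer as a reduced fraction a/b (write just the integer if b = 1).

To return to 0 after 24 steps: need exactly 12 steps of +1 and 12 of -1.
Favorable paths: C(24,12) = 2704156
Total paths: 2^24 = 16777216
P = 2704156/16777216 = 676039/4194304

Answer: 676039/4194304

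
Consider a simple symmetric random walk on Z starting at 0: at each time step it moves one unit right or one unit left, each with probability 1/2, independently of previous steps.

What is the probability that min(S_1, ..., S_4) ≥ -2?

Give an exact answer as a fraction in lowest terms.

Let f(t,s) = #length-t paths at position s with S_1..S_t all ≥ -2.
f(t,s) = f(t-1,s-1) + f(t-1,s+1) for s ≥ -2; f(t,s) = 0 for s < -2.
t=0: f(0,0)=1
t=1: f(1,-1)=1 f(1,1)=1
t=2: f(2,-2)=1 f(2,0)=2 f(2,2)=1
t=3: f(3,-1)=3 f(3,1)=3 f(3,3)=1
t=4: f(4,-2)=3 f(4,0)=6 f(4,2)=4 f(4,4)=1
Σ_s f(4,s) = 14
P = 14/16 = 7/8

Answer: 7/8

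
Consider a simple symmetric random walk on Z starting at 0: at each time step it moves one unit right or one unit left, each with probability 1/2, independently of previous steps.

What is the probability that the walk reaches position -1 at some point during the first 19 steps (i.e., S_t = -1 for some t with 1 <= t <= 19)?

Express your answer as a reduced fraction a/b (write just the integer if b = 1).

Count via complement. Let g(t,s) = #length-t paths at position s with S_1..S_t all ≠ -1.
g(t,s) = g(t-1,s-1) + g(t-1,s+1) for s ≠ -1; g(t,-1) = 0.
t=0: g(0,0)=1
t=1: g(1,1)=1
t=2: g(2,0)=1 g(2,2)=1
t=3: g(3,1)=2 g(3,3)=1
t=4: g(4,0)=2 g(4,2)=3 g(4,4)=1
t=5: g(5,1)=5 g(5,3)=4 g(5,5)=1
t=6: g(6,0)=5 g(6,2)=9 g(6,4)=5 g(6,6)=1
t=7: g(7,1)=14 g(7,3)=14 g(7,5)=6 g(7,7)=1
t=8: g(8,0)=14 g(8,2)=28 g(8,4)=20 g(8,6)=7 g(8,8)=1
t=9: g(9,1)=42 g(9,3)=48 g(9,5)=27 g(9,7)=8 g(9,9)=1
t=10: g(10,0)=42 g(10,2)=90 g(10,4)=75 g(10,6)=35 g(10,8)=9 g(10,10)=1
t=11: g(11,1)=132 g(11,3)=165 g(11,5)=110 g(11,7)=44 g(11,9)=10 g(11,11)=1
t=12: g(12,0)=132 g(12,2)=297 g(12,4)=275 g(12,6)=154 g(12,8)=54 g(12,10)=11 g(12,12)=1
t=13: g(13,1)=429 g(13,3)=572 g(13,5)=429 g(13,7)=208 g(13,9)=65 g(13,11)=12 g(13,13)=1
t=14: g(14,0)=429 g(14,2)=1001 g(14,4)=1001 g(14,6)=637 g(14,8)=273 g(14,10)=77 g(14,12)=13 g(14,14)=1
t=15: g(15,1)=1430 g(15,3)=2002 g(15,5)=1638 g(15,7)=910 g(15,9)=350 g(15,11)=90 g(15,13)=14 g(15,15)=1
t=16: g(16,0)=1430 g(16,2)=3432 g(16,4)=3640 g(16,6)=2548 g(16,8)=1260 g(16,10)=440 g(16,12)=104 g(16,14)=15 g(16,16)=1
t=17: g(17,1)=4862 g(17,3)=7072 g(17,5)=6188 g(17,7)=3808 g(17,9)=1700 g(17,11)=544 g(17,13)=119 g(17,15)=16 g(17,17)=1
t=18: g(18,0)=4862 g(18,2)=11934 g(18,4)=13260 g(18,6)=9996 g(18,8)=5508 g(18,10)=2244 g(18,12)=663 g(18,14)=135 g(18,16)=17 g(18,18)=1
t=19: g(19,1)=16796 g(19,3)=25194 g(19,5)=23256 g(19,7)=15504 g(19,9)=7752 g(19,11)=2907 g(19,13)=798 g(19,15)=152 g(19,17)=18 g(19,19)=1
Paths never hitting -1: Σ_s g(19,s) = 92378
Paths hitting -1: 2^19 - 92378 = 431910
P = 431910/524288 = 215955/262144

Answer: 215955/262144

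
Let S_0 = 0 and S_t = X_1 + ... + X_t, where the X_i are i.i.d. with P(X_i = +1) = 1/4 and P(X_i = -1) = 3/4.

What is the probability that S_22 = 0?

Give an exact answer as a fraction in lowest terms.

To be at 0 after 22 steps: need exactly 11 steps of +1 and 11 of -1.
Number of such sequences: C(22,11) = 705432
Each has probability (1/4)^11 · (3/4)^11 = 177147/17592186044416
P = 705432 · 177147/17592186044416 = 15620645313/2199023255552

Answer: 15620645313/2199023255552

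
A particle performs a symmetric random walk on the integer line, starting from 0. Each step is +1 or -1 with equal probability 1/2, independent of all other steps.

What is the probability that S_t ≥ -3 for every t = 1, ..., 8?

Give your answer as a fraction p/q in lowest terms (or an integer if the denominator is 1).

Let f(t,s) = #length-t paths at position s with S_1..S_t all ≥ -3.
f(t,s) = f(t-1,s-1) + f(t-1,s+1) for s ≥ -3; f(t,s) = 0 for s < -3.
t=0: f(0,0)=1
t=1: f(1,-1)=1 f(1,1)=1
t=2: f(2,-2)=1 f(2,0)=2 f(2,2)=1
t=3: f(3,-3)=1 f(3,-1)=3 f(3,1)=3 f(3,3)=1
t=4: f(4,-2)=4 f(4,0)=6 f(4,2)=4 f(4,4)=1
t=5: f(5,-3)=4 f(5,-1)=10 f(5,1)=10 f(5,3)=5 f(5,5)=1
t=6: f(6,-2)=14 f(6,0)=20 f(6,2)=15 f(6,4)=6 f(6,6)=1
t=7: f(7,-3)=14 f(7,-1)=34 f(7,1)=35 f(7,3)=21 f(7,5)=7 f(7,7)=1
t=8: f(8,-2)=48 f(8,0)=69 f(8,2)=56 f(8,4)=28 f(8,6)=8 f(8,8)=1
Σ_s f(8,s) = 210
P = 210/256 = 105/128

Answer: 105/128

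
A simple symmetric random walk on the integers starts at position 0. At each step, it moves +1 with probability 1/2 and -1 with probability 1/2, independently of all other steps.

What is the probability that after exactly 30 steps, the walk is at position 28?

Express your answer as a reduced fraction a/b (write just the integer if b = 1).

Answer: 15/536870912

Derivation:
To reach position 28 after 30 steps: need 29 steps of +1 and 1 of -1.
Favorable paths: C(30,29) = 30
Total paths: 2^30 = 1073741824
P = 30/1073741824 = 15/536870912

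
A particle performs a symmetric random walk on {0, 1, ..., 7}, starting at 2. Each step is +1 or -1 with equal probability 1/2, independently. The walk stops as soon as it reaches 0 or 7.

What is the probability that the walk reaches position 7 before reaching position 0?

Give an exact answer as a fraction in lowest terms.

Symmetric walk (p = 1/2): the harmonic-function argument gives P(hit 7 before 0 | start at 2) = a/N.
P = 2/7 = 2/7

Answer: 2/7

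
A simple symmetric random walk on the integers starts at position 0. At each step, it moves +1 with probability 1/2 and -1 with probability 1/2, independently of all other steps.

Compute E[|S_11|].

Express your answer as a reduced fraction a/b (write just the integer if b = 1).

S_11 takes values m ≡ 1 (mod 2) with |m| ≤ 11; P(S_11=m) = C(11,(11+m)/2)/2^11.
Total paths: 2^11 = 2048
Distribution: P(S=-11)=1/2048, P(S=-9)=11/2048, P(S=-7)=55/2048, P(S=-5)=165/2048, P(S=-3)=330/2048, P(S=-1)=462/2048, P(S=1)=462/2048, P(S=3)=330/2048, P(S=5)=165/2048, P(S=7)=55/2048, P(S=9)=11/2048, P(S=11)=1/2048
E[|S_11|] = Σ_m |m|·P(S_11=m) = 5544/2048 = 693/256

Answer: 693/256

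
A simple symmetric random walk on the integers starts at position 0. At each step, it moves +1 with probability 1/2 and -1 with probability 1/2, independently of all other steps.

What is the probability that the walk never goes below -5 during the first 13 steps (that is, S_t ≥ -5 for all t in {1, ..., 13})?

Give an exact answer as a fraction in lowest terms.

Answer: 1859/2048

Derivation:
Let f(t,s) = #length-t paths at position s with S_1..S_t all ≥ -5.
f(t,s) = f(t-1,s-1) + f(t-1,s+1) for s ≥ -5; f(t,s) = 0 for s < -5.
t=0: f(0,0)=1
t=1: f(1,-1)=1 f(1,1)=1
t=2: f(2,-2)=1 f(2,0)=2 f(2,2)=1
t=3: f(3,-3)=1 f(3,-1)=3 f(3,1)=3 f(3,3)=1
t=4: f(4,-4)=1 f(4,-2)=4 f(4,0)=6 f(4,2)=4 f(4,4)=1
t=5: f(5,-5)=1 f(5,-3)=5 f(5,-1)=10 f(5,1)=10 f(5,3)=5 f(5,5)=1
t=6: f(6,-4)=6 f(6,-2)=15 f(6,0)=20 f(6,2)=15 f(6,4)=6 f(6,6)=1
t=7: f(7,-5)=6 f(7,-3)=21 f(7,-1)=35 f(7,1)=35 f(7,3)=21 f(7,5)=7 f(7,7)=1
t=8: f(8,-4)=27 f(8,-2)=56 f(8,0)=70 f(8,2)=56 f(8,4)=28 f(8,6)=8 f(8,8)=1
t=9: f(9,-5)=27 f(9,-3)=83 f(9,-1)=126 f(9,1)=126 f(9,3)=84 f(9,5)=36 f(9,7)=9 f(9,9)=1
t=10: f(10,-4)=110 f(10,-2)=209 f(10,0)=252 f(10,2)=210 f(10,4)=120 f(10,6)=45 f(10,8)=10 f(10,10)=1
t=11: f(11,-5)=110 f(11,-3)=319 f(11,-1)=461 f(11,1)=462 f(11,3)=330 f(11,5)=165 f(11,7)=55 f(11,9)=11 f(11,11)=1
t=12: f(12,-4)=429 f(12,-2)=780 f(12,0)=923 f(12,2)=792 f(12,4)=495 f(12,6)=220 f(12,8)=66 f(12,10)=12 f(12,12)=1
t=13: f(13,-5)=429 f(13,-3)=1209 f(13,-1)=1703 f(13,1)=1715 f(13,3)=1287 f(13,5)=715 f(13,7)=286 f(13,9)=78 f(13,11)=13 f(13,13)=1
Σ_s f(13,s) = 7436
P = 7436/8192 = 1859/2048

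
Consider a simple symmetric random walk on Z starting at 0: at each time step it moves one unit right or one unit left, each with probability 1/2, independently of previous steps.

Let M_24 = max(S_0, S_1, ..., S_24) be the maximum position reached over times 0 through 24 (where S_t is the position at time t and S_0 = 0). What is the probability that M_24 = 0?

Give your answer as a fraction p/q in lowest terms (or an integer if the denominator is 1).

Let M_24 = max(S_0,...,S_24). Use the reflection principle: for j ≥ 1, #{paths with M_24 ≥ j} = #{S_24 ≥ j} + #{S_24 ≥ j+1}.
P(M_24 ≥ 0) = 1 since S_0 = 0, so #{M_24 ≥ 0} = 16777216.
#{M_24 ≥ 1} = #{S_24 ≥ 1} + #{S_24 ≥ 2} = 7036530 + 7036530 = 14073060.
#{M_24 = 0} = 16777216 - 14073060 = 2704156.
P(M_24 = 0) = 2704156/16777216 = 676039/4194304

Answer: 676039/4194304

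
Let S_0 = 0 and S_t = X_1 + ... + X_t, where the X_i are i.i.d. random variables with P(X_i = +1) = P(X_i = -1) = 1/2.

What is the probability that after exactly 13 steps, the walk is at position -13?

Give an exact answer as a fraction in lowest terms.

Answer: 1/8192

Derivation:
To reach position -13 after 13 steps: need 0 steps of +1 and 13 of -1.
Favorable paths: C(13,0) = 1
Total paths: 2^13 = 8192
P = 1/8192 = 1/8192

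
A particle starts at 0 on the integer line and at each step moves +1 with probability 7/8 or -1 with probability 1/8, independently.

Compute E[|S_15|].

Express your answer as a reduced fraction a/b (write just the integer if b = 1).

S_15 takes values m ≡ 1 (mod 2) with |m| ≤ 15; P(S_15=m) = C(15,(15+m)/2) · (7/8)^((15+m)/2) · (1/8)^((15-m)/2).
Distribution: P(S=-15)=1/35184372088832, P(S=-13)=105/35184372088832, P(S=-11)=5145/35184372088832, P(S=-9)=156065/35184372088832, P(S=-7)=3277365/35184372088832, P(S=-5)=50471421/35184372088832, P(S=-3)=588833245/35184372088832, P(S=-1)=5299499205/35184372088832, P(S=1)=37096494435/35184372088832, P(S=3)=201969803035/35184372088832, P(S=5)=848273172747/35184372088832, P(S=7)=2699051004195/35184372088832, P(S=9)=6297785676455/35184372088832, P(S=11)=10173346092735/35184372088832, P(S=13)=10173346092735/35184372088832, P(S=15)=4747561509943/35184372088832
E[|S_15|] = Σ_m |m|·P(S_15=m) = 6184982367495/549755813888

Answer: 6184982367495/549755813888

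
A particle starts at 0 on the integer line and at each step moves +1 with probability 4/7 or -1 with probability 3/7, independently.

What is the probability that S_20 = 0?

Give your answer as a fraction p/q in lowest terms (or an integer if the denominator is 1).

To be at 0 after 20 steps: need exactly 10 steps of +1 and 10 of -1.
Number of such sequences: C(20,10) = 184756
Each has probability (4/7)^10 · (3/7)^10 = 61917364224/79792266297612001
P = 184756 · 61917364224/79792266297612001 = 11439604544569344/79792266297612001

Answer: 11439604544569344/79792266297612001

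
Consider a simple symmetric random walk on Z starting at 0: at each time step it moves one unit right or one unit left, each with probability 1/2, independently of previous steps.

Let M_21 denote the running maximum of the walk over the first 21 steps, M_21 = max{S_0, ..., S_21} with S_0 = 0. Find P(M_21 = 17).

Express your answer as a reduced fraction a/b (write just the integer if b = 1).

Answer: 105/1048576

Derivation:
Let M_21 = max(S_0,...,S_21). Use the reflection principle: for j ≥ 1, #{paths with M_21 ≥ j} = #{S_21 ≥ j} + #{S_21 ≥ j+1}.
By reflection, #{M_21 ≥ 17} = #{S_21 ≥ 17} + #{S_21 ≥ 18} = 232 + 22 = 254.
#{M_21 ≥ 18} = #{S_21 ≥ 18} + #{S_21 ≥ 19} = 22 + 22 = 44.
#{M_21 = 17} = 254 - 44 = 210.
P(M_21 = 17) = 210/2097152 = 105/1048576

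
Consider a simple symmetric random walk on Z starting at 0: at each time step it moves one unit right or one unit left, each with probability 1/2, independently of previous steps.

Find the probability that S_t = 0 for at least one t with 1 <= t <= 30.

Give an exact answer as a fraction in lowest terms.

Count via complement. Let g(t,s) = #length-t paths at position s with S_1..S_t all ≠ 0.
g(t,s) = g(t-1,s-1) + g(t-1,s+1) for s ≠ 0; g(t,0) = 0.
t=0: g(0,0)=1
t=1: g(1,-1)=1 g(1,1)=1
t=2: g(2,-2)=1 g(2,2)=1
t=3: g(3,-3)=1 g(3,-1)=1 g(3,1)=1 g(3,3)=1
t=4: g(4,-4)=1 g(4,-2)=2 g(4,2)=2 g(4,4)=1
t=5: g(5,-5)=1 g(5,-3)=3 g(5,-1)=2 g(5,1)=2 g(5,3)=3 g(5,5)=1
t=6: g(6,-6)=1 g(6,-4)=4 g(6,-2)=5 g(6,2)=5 g(6,4)=4 g(6,6)=1
t=7: g(7,-7)=1 g(7,-5)=5 g(7,-3)=9 g(7,-1)=5 g(7,1)=5 g(7,3)=9 g(7,5)=5 g(7,7)=1
t=8: g(8,-8)=1 g(8,-6)=6 g(8,-4)=14 g(8,-2)=14 g(8,2)=14 g(8,4)=14 g(8,6)=6 g(8,8)=1
t=9: g(9,-9)=1 g(9,-7)=7 g(9,-5)=20 g(9,-3)=28 g(9,-1)=14 g(9,1)=14 g(9,3)=28 g(9,5)=20 g(9,7)=7 g(9,9)=1
t=10: g(10,-10)=1 g(10,-8)=8 g(10,-6)=27 g(10,-4)=48 g(10,-2)=42 g(10,2)=42 g(10,4)=48 g(10,6)=27 g(10,8)=8 g(10,10)=1
t=11: g(11,-11)=1 g(11,-9)=9 g(11,-7)=35 g(11,-5)=75 g(11,-3)=90 g(11,-1)=42 g(11,1)=42 g(11,3)=90 g(11,5)=75 g(11,7)=35 g(11,9)=9 g(11,11)=1
t=12: g(12,-12)=1 g(12,-10)=10 g(12,-8)=44 g(12,-6)=110 g(12,-4)=165 g(12,-2)=132 g(12,2)=132 g(12,4)=165 g(12,6)=110 g(12,8)=44 g(12,10)=10 g(12,12)=1
t=13: g(13,-13)=1 g(13,-11)=11 g(13,-9)=54 g(13,-7)=154 g(13,-5)=275 g(13,-3)=297 g(13,-1)=132 g(13,1)=132 g(13,3)=297 g(13,5)=275 g(13,7)=154 g(13,9)=54 g(13,11)=11 g(13,13)=1
t=14: g(14,-14)=1 g(14,-12)=12 g(14,-10)=65 g(14,-8)=208 g(14,-6)=429 g(14,-4)=572 g(14,-2)=429 g(14,2)=429 g(14,4)=572 g(14,6)=429 g(14,8)=208 g(14,10)=65 g(14,12)=12 g(14,14)=1
t=15: g(15,-15)=1 g(15,-13)=13 g(15,-11)=77 g(15,-9)=273 g(15,-7)=637 g(15,-5)=1001 g(15,-3)=1001 g(15,-1)=429 g(15,1)=429 g(15,3)=1001 g(15,5)=1001 g(15,7)=637 g(15,9)=273 g(15,11)=77 g(15,13)=13 g(15,15)=1
t=16: g(16,-16)=1 g(16,-14)=14 g(16,-12)=90 g(16,-10)=350 g(16,-8)=910 g(16,-6)=1638 g(16,-4)=2002 g(16,-2)=1430 g(16,2)=1430 g(16,4)=2002 g(16,6)=1638 g(16,8)=910 g(16,10)=350 g(16,12)=90 g(16,14)=14 g(16,16)=1
t=17: g(17,-17)=1 g(17,-15)=15 g(17,-13)=104 g(17,-11)=440 g(17,-9)=1260 g(17,-7)=2548 g(17,-5)=3640 g(17,-3)=3432 g(17,-1)=1430 g(17,1)=1430 g(17,3)=3432 g(17,5)=3640 g(17,7)=2548 g(17,9)=1260 g(17,11)=440 g(17,13)=104 g(17,15)=15 g(17,17)=1
t=18: g(18,-18)=1 g(18,-16)=16 g(18,-14)=119 g(18,-12)=544 g(18,-10)=1700 g(18,-8)=3808 g(18,-6)=6188 g(18,-4)=7072 g(18,-2)=4862 g(18,2)=4862 g(18,4)=7072 g(18,6)=6188 g(18,8)=3808 g(18,10)=1700 g(18,12)=544 g(18,14)=119 g(18,16)=16 g(18,18)=1
t=19: g(19,-19)=1 g(19,-17)=17 g(19,-15)=135 g(19,-13)=663 g(19,-11)=2244 g(19,-9)=5508 g(19,-7)=9996 g(19,-5)=13260 g(19,-3)=11934 g(19,-1)=4862 g(19,1)=4862 g(19,3)=11934 g(19,5)=13260 g(19,7)=9996 g(19,9)=5508 g(19,11)=2244 g(19,13)=663 g(19,15)=135 g(19,17)=17 g(19,19)=1
t=20: g(20,-20)=1 g(20,-18)=18 g(20,-16)=152 g(20,-14)=798 g(20,-12)=2907 g(20,-10)=7752 g(20,-8)=15504 g(20,-6)=23256 g(20,-4)=25194 g(20,-2)=16796 g(20,2)=16796 g(20,4)=25194 g(20,6)=23256 g(20,8)=15504 g(20,10)=7752 g(20,12)=2907 g(20,14)=798 g(20,16)=152 g(20,18)=18 g(20,20)=1
t=21: g(21,-21)=1 g(21,-19)=19 g(21,-17)=170 g(21,-15)=950 g(21,-13)=3705 g(21,-11)=10659 g(21,-9)=23256 g(21,-7)=38760 g(21,-5)=48450 g(21,-3)=41990 g(21,-1)=16796 g(21,1)=16796 g(21,3)=41990 g(21,5)=48450 g(21,7)=38760 g(21,9)=23256 g(21,11)=10659 g(21,13)=3705 g(21,15)=950 g(21,17)=170 g(21,19)=19 g(21,21)=1
t=22: g(22,-22)=1 g(22,-20)=20 g(22,-18)=189 g(22,-16)=1120 g(22,-14)=4655 g(22,-12)=14364 g(22,-10)=33915 g(22,-8)=62016 g(22,-6)=87210 g(22,-4)=90440 g(22,-2)=58786 g(22,2)=58786 g(22,4)=90440 g(22,6)=87210 g(22,8)=62016 g(22,10)=33915 g(22,12)=14364 g(22,14)=4655 g(22,16)=1120 g(22,18)=189 g(22,20)=20 g(22,22)=1
t=23: g(23,-23)=1 g(23,-21)=21 g(23,-19)=209 g(23,-17)=1309 g(23,-15)=5775 g(23,-13)=19019 g(23,-11)=48279 g(23,-9)=95931 g(23,-7)=149226 g(23,-5)=177650 g(23,-3)=149226 g(23,-1)=58786 g(23,1)=58786 g(23,3)=149226 g(23,5)=177650 g(23,7)=149226 g(23,9)=95931 g(23,11)=48279 g(23,13)=19019 g(23,15)=5775 g(23,17)=1309 g(23,19)=209 g(23,21)=21 g(23,23)=1
t=24: g(24,-24)=1 g(24,-22)=22 g(24,-20)=230 g(24,-18)=1518 g(24,-16)=7084 g(24,-14)=24794 g(24,-12)=67298 g(24,-10)=144210 g(24,-8)=245157 g(24,-6)=326876 g(24,-4)=326876 g(24,-2)=208012 g(24,2)=208012 g(24,4)=326876 g(24,6)=326876 g(24,8)=245157 g(24,10)=144210 g(24,12)=67298 g(24,14)=24794 g(24,16)=7084 g(24,18)=1518 g(24,20)=230 g(24,22)=22 g(24,24)=1
t=25: g(25,-25)=1 g(25,-23)=23 g(25,-21)=252 g(25,-19)=1748 g(25,-17)=8602 g(25,-15)=31878 g(25,-13)=92092 g(25,-11)=211508 g(25,-9)=389367 g(25,-7)=572033 g(25,-5)=653752 g(25,-3)=534888 g(25,-1)=208012 g(25,1)=208012 g(25,3)=534888 g(25,5)=653752 g(25,7)=572033 g(25,9)=389367 g(25,11)=211508 g(25,13)=92092 g(25,15)=31878 g(25,17)=8602 g(25,19)=1748 g(25,21)=252 g(25,23)=23 g(25,25)=1
t=26: g(26,-26)=1 g(26,-24)=24 g(26,-22)=275 g(26,-20)=2000 g(26,-18)=10350 g(26,-16)=40480 g(26,-14)=123970 g(26,-12)=303600 g(26,-10)=600875 g(26,-8)=961400 g(26,-6)=1225785 g(26,-4)=1188640 g(26,-2)=742900 g(26,2)=742900 g(26,4)=1188640 g(26,6)=1225785 g(26,8)=961400 g(26,10)=600875 g(26,12)=303600 g(26,14)=123970 g(26,16)=40480 g(26,18)=10350 g(26,20)=2000 g(26,22)=275 g(26,24)=24 g(26,26)=1
t=27: g(27,-27)=1 g(27,-25)=25 g(27,-23)=299 g(27,-21)=2275 g(27,-19)=12350 g(27,-17)=50830 g(27,-15)=164450 g(27,-13)=427570 g(27,-11)=904475 g(27,-9)=1562275 g(27,-7)=2187185 g(27,-5)=2414425 g(27,-3)=1931540 g(27,-1)=742900 g(27,1)=742900 g(27,3)=1931540 g(27,5)=2414425 g(27,7)=2187185 g(27,9)=1562275 g(27,11)=904475 g(27,13)=427570 g(27,15)=164450 g(27,17)=50830 g(27,19)=12350 g(27,21)=2275 g(27,23)=299 g(27,25)=25 g(27,27)=1
t=28: g(28,-28)=1 g(28,-26)=26 g(28,-24)=324 g(28,-22)=2574 g(28,-20)=14625 g(28,-18)=63180 g(28,-16)=215280 g(28,-14)=592020 g(28,-12)=1332045 g(28,-10)=2466750 g(28,-8)=3749460 g(28,-6)=4601610 g(28,-4)=4345965 g(28,-2)=2674440 g(28,2)=2674440 g(28,4)=4345965 g(28,6)=4601610 g(28,8)=3749460 g(28,10)=2466750 g(28,12)=1332045 g(28,14)=592020 g(28,16)=215280 g(28,18)=63180 g(28,20)=14625 g(28,22)=2574 g(28,24)=324 g(28,26)=26 g(28,28)=1
t=29: g(29,-29)=1 g(29,-27)=27 g(29,-25)=350 g(29,-23)=2898 g(29,-21)=17199 g(29,-19)=77805 g(29,-17)=278460 g(29,-15)=807300 g(29,-13)=1924065 g(29,-11)=3798795 g(29,-9)=6216210 g(29,-7)=8351070 g(29,-5)=8947575 g(29,-3)=7020405 g(29,-1)=2674440 g(29,1)=2674440 g(29,3)=7020405 g(29,5)=8947575 g(29,7)=8351070 g(29,9)=6216210 g(29,11)=3798795 g(29,13)=1924065 g(29,15)=807300 g(29,17)=278460 g(29,19)=77805 g(29,21)=17199 g(29,23)=2898 g(29,25)=350 g(29,27)=27 g(29,29)=1
t=30: g(30,-30)=1 g(30,-28)=28 g(30,-26)=377 g(30,-24)=3248 g(30,-22)=20097 g(30,-20)=95004 g(30,-18)=356265 g(30,-16)=1085760 g(30,-14)=2731365 g(30,-12)=5722860 g(30,-10)=10015005 g(30,-8)=14567280 g(30,-6)=17298645 g(30,-4)=15967980 g(30,-2)=9694845 g(30,2)=9694845 g(30,4)=15967980 g(30,6)=17298645 g(30,8)=14567280 g(30,10)=10015005 g(30,12)=5722860 g(30,14)=2731365 g(30,16)=1085760 g(30,18)=356265 g(30,20)=95004 g(30,22)=20097 g(30,24)=3248 g(30,26)=377 g(30,28)=28 g(30,30)=1
Paths never hitting 0: Σ_s g(30,s) = 155117520
Paths hitting 0: 2^30 - 155117520 = 918624304
P = 918624304/1073741824 = 57414019/67108864

Answer: 57414019/67108864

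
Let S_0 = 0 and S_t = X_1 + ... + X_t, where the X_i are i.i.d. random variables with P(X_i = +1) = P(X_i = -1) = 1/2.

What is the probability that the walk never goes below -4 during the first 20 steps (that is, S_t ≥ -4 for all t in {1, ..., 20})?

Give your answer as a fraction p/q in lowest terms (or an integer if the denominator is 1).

Answer: 96577/131072

Derivation:
Let f(t,s) = #length-t paths at position s with S_1..S_t all ≥ -4.
f(t,s) = f(t-1,s-1) + f(t-1,s+1) for s ≥ -4; f(t,s) = 0 for s < -4.
t=0: f(0,0)=1
t=1: f(1,-1)=1 f(1,1)=1
t=2: f(2,-2)=1 f(2,0)=2 f(2,2)=1
t=3: f(3,-3)=1 f(3,-1)=3 f(3,1)=3 f(3,3)=1
t=4: f(4,-4)=1 f(4,-2)=4 f(4,0)=6 f(4,2)=4 f(4,4)=1
t=5: f(5,-3)=5 f(5,-1)=10 f(5,1)=10 f(5,3)=5 f(5,5)=1
t=6: f(6,-4)=5 f(6,-2)=15 f(6,0)=20 f(6,2)=15 f(6,4)=6 f(6,6)=1
t=7: f(7,-3)=20 f(7,-1)=35 f(7,1)=35 f(7,3)=21 f(7,5)=7 f(7,7)=1
t=8: f(8,-4)=20 f(8,-2)=55 f(8,0)=70 f(8,2)=56 f(8,4)=28 f(8,6)=8 f(8,8)=1
t=9: f(9,-3)=75 f(9,-1)=125 f(9,1)=126 f(9,3)=84 f(9,5)=36 f(9,7)=9 f(9,9)=1
t=10: f(10,-4)=75 f(10,-2)=200 f(10,0)=251 f(10,2)=210 f(10,4)=120 f(10,6)=45 f(10,8)=10 f(10,10)=1
t=11: f(11,-3)=275 f(11,-1)=451 f(11,1)=461 f(11,3)=330 f(11,5)=165 f(11,7)=55 f(11,9)=11 f(11,11)=1
t=12: f(12,-4)=275 f(12,-2)=726 f(12,0)=912 f(12,2)=791 f(12,4)=495 f(12,6)=220 f(12,8)=66 f(12,10)=12 f(12,12)=1
t=13: f(13,-3)=1001 f(13,-1)=1638 f(13,1)=1703 f(13,3)=1286 f(13,5)=715 f(13,7)=286 f(13,9)=78 f(13,11)=13 f(13,13)=1
t=14: f(14,-4)=1001 f(14,-2)=2639 f(14,0)=3341 f(14,2)=2989 f(14,4)=2001 f(14,6)=1001 f(14,8)=364 f(14,10)=91 f(14,12)=14 f(14,14)=1
t=15: f(15,-3)=3640 f(15,-1)=5980 f(15,1)=6330 f(15,3)=4990 f(15,5)=3002 f(15,7)=1365 f(15,9)=455 f(15,11)=105 f(15,13)=15 f(15,15)=1
t=16: f(16,-4)=3640 f(16,-2)=9620 f(16,0)=12310 f(16,2)=11320 f(16,4)=7992 f(16,6)=4367 f(16,8)=1820 f(16,10)=560 f(16,12)=120 f(16,14)=16 f(16,16)=1
t=17: f(17,-3)=13260 f(17,-1)=21930 f(17,1)=23630 f(17,3)=19312 f(17,5)=12359 f(17,7)=6187 f(17,9)=2380 f(17,11)=680 f(17,13)=136 f(17,15)=17 f(17,17)=1
t=18: f(18,-4)=13260 f(18,-2)=35190 f(18,0)=45560 f(18,2)=42942 f(18,4)=31671 f(18,6)=18546 f(18,8)=8567 f(18,10)=3060 f(18,12)=816 f(18,14)=153 f(18,16)=18 f(18,18)=1
t=19: f(19,-3)=48450 f(19,-1)=80750 f(19,1)=88502 f(19,3)=74613 f(19,5)=50217 f(19,7)=27113 f(19,9)=11627 f(19,11)=3876 f(19,13)=969 f(19,15)=171 f(19,17)=19 f(19,19)=1
t=20: f(20,-4)=48450 f(20,-2)=129200 f(20,0)=169252 f(20,2)=163115 f(20,4)=124830 f(20,6)=77330 f(20,8)=38740 f(20,10)=15503 f(20,12)=4845 f(20,14)=1140 f(20,16)=190 f(20,18)=20 f(20,20)=1
Σ_s f(20,s) = 772616
P = 772616/1048576 = 96577/131072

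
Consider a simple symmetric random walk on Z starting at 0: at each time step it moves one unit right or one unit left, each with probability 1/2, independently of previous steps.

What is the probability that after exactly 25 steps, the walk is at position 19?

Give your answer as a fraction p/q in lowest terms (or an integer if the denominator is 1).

Answer: 575/8388608

Derivation:
To reach position 19 after 25 steps: need 22 steps of +1 and 3 of -1.
Favorable paths: C(25,22) = 2300
Total paths: 2^25 = 33554432
P = 2300/33554432 = 575/8388608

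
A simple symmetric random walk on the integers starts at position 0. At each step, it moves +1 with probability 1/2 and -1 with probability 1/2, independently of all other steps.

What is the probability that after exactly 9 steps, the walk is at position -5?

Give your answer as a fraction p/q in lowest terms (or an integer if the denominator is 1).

To reach position -5 after 9 steps: need 2 steps of +1 and 7 of -1.
Favorable paths: C(9,2) = 36
Total paths: 2^9 = 512
P = 36/512 = 9/128

Answer: 9/128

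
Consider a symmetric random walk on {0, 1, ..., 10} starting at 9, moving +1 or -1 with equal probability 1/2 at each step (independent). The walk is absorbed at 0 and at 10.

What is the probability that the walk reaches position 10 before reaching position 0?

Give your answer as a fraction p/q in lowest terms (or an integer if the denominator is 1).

Answer: 9/10

Derivation:
Symmetric walk (p = 1/2): the harmonic-function argument gives P(hit 10 before 0 | start at 9) = a/N.
P = 9/10 = 9/10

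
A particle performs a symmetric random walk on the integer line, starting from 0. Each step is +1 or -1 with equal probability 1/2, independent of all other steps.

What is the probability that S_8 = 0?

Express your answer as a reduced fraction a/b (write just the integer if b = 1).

To return to 0 after 8 steps: need exactly 4 steps of +1 and 4 of -1.
Favorable paths: C(8,4) = 70
Total paths: 2^8 = 256
P = 70/256 = 35/128

Answer: 35/128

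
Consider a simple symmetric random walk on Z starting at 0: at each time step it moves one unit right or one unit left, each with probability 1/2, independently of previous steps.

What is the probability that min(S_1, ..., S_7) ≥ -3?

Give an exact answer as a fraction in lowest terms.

Let f(t,s) = #length-t paths at position s with S_1..S_t all ≥ -3.
f(t,s) = f(t-1,s-1) + f(t-1,s+1) for s ≥ -3; f(t,s) = 0 for s < -3.
t=0: f(0,0)=1
t=1: f(1,-1)=1 f(1,1)=1
t=2: f(2,-2)=1 f(2,0)=2 f(2,2)=1
t=3: f(3,-3)=1 f(3,-1)=3 f(3,1)=3 f(3,3)=1
t=4: f(4,-2)=4 f(4,0)=6 f(4,2)=4 f(4,4)=1
t=5: f(5,-3)=4 f(5,-1)=10 f(5,1)=10 f(5,3)=5 f(5,5)=1
t=6: f(6,-2)=14 f(6,0)=20 f(6,2)=15 f(6,4)=6 f(6,6)=1
t=7: f(7,-3)=14 f(7,-1)=34 f(7,1)=35 f(7,3)=21 f(7,5)=7 f(7,7)=1
Σ_s f(7,s) = 112
P = 112/128 = 7/8

Answer: 7/8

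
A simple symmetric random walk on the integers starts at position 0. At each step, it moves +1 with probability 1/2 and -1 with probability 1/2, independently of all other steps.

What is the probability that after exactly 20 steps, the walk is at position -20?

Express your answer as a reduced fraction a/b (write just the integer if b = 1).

Answer: 1/1048576

Derivation:
To reach position -20 after 20 steps: need 0 steps of +1 and 20 of -1.
Favorable paths: C(20,0) = 1
Total paths: 2^20 = 1048576
P = 1/1048576 = 1/1048576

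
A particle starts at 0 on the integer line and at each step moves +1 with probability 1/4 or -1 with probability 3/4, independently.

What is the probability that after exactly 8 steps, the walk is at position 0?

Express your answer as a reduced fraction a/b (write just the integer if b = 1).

Answer: 2835/32768

Derivation:
To be at 0 after 8 steps: need exactly 4 steps of +1 and 4 of -1.
Number of such sequences: C(8,4) = 70
Each has probability (1/4)^4 · (3/4)^4 = 81/65536
P = 70 · 81/65536 = 2835/32768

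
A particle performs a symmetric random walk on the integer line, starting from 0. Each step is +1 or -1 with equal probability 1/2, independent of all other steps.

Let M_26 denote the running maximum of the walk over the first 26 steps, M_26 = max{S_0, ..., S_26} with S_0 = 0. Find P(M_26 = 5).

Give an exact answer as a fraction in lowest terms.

Let M_26 = max(S_0,...,S_26). Use the reflection principle: for j ≥ 1, #{paths with M_26 ≥ j} = #{S_26 ≥ j} + #{S_26 ≥ j+1}.
By reflection, #{M_26 ≥ 5} = #{S_26 ≥ 5} + #{S_26 ≥ 6} = 10970272 + 10970272 = 21940544.
#{M_26 ≥ 6} = #{S_26 ≥ 6} + #{S_26 ≥ 7} = 10970272 + 5658537 = 16628809.
#{M_26 = 5} = 21940544 - 16628809 = 5311735.
P(M_26 = 5) = 5311735/67108864 = 5311735/67108864

Answer: 5311735/67108864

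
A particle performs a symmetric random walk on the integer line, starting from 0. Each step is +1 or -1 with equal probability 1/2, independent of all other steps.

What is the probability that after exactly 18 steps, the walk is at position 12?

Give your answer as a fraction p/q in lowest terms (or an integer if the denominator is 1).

Answer: 51/16384

Derivation:
To reach position 12 after 18 steps: need 15 steps of +1 and 3 of -1.
Favorable paths: C(18,15) = 816
Total paths: 2^18 = 262144
P = 816/262144 = 51/16384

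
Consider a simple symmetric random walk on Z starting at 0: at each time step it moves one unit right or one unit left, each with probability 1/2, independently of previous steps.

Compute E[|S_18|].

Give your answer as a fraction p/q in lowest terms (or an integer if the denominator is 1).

S_18 takes values m ≡ 0 (mod 2) with |m| ≤ 18; P(S_18=m) = C(18,(18+m)/2)/2^18.
Total paths: 2^18 = 262144
Distribution: P(S=-18)=1/262144, P(S=-16)=18/262144, P(S=-14)=153/262144, P(S=-12)=816/262144, P(S=-10)=3060/262144, P(S=-8)=8568/262144, P(S=-6)=18564/262144, P(S=-4)=31824/262144, P(S=-2)=43758/262144, P(S=0)=48620/262144, P(S=2)=43758/262144, P(S=4)=31824/262144, P(S=6)=18564/262144, P(S=8)=8568/262144, P(S=10)=3060/262144, P(S=12)=816/262144, P(S=14)=153/262144, P(S=16)=18/262144, P(S=18)=1/262144
E[|S_18|] = Σ_m |m|·P(S_18=m) = 875160/262144 = 109395/32768

Answer: 109395/32768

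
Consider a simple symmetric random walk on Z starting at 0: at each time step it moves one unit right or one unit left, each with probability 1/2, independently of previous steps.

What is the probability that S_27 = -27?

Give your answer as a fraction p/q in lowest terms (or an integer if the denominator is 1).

Answer: 1/134217728

Derivation:
To reach position -27 after 27 steps: need 0 steps of +1 and 27 of -1.
Favorable paths: C(27,0) = 1
Total paths: 2^27 = 134217728
P = 1/134217728 = 1/134217728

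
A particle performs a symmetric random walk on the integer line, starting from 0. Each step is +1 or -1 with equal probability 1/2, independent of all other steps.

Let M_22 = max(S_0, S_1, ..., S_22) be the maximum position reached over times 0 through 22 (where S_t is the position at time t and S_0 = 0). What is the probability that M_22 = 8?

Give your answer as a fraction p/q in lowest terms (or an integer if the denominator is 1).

Let M_22 = max(S_0,...,S_22). Use the reflection principle: for j ≥ 1, #{paths with M_22 ≥ j} = #{S_22 ≥ j} + #{S_22 ≥ j+1}.
By reflection, #{M_22 ≥ 8} = #{S_22 ≥ 8} + #{S_22 ≥ 9} = 280600 + 110056 = 390656.
#{M_22 ≥ 9} = #{S_22 ≥ 9} + #{S_22 ≥ 10} = 110056 + 110056 = 220112.
#{M_22 = 8} = 390656 - 220112 = 170544.
P(M_22 = 8) = 170544/4194304 = 10659/262144

Answer: 10659/262144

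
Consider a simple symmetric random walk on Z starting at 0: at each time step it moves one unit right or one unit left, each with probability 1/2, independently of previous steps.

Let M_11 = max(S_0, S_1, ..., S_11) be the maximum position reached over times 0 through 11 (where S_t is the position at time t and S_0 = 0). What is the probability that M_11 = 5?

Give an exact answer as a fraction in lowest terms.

Let M_11 = max(S_0,...,S_11). Use the reflection principle: for j ≥ 1, #{paths with M_11 ≥ j} = #{S_11 ≥ j} + #{S_11 ≥ j+1}.
By reflection, #{M_11 ≥ 5} = #{S_11 ≥ 5} + #{S_11 ≥ 6} = 232 + 67 = 299.
#{M_11 ≥ 6} = #{S_11 ≥ 6} + #{S_11 ≥ 7} = 67 + 67 = 134.
#{M_11 = 5} = 299 - 134 = 165.
P(M_11 = 5) = 165/2048 = 165/2048

Answer: 165/2048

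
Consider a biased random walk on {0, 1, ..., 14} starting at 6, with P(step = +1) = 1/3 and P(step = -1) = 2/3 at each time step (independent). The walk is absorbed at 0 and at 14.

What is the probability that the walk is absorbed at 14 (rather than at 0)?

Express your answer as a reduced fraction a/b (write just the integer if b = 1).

Biased walk: p = 1/3, q = 2/3, r = q/p = 2
Gambler's ruin: P(hit 14 before 0 | start at 6) = (1 - r^a)/(1 - r^N)
r^6 = 64; r^14 = 16384
P = (1 - 64) / (1 - 16384) = -63 / -16383 = 21/5461

Answer: 21/5461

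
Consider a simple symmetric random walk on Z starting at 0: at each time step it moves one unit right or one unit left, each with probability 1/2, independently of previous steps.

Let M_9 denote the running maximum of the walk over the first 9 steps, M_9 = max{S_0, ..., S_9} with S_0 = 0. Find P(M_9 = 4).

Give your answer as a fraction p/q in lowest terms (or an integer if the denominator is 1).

Answer: 9/128

Derivation:
Let M_9 = max(S_0,...,S_9). Use the reflection principle: for j ≥ 1, #{paths with M_9 ≥ j} = #{S_9 ≥ j} + #{S_9 ≥ j+1}.
By reflection, #{M_9 ≥ 4} = #{S_9 ≥ 4} + #{S_9 ≥ 5} = 46 + 46 = 92.
#{M_9 ≥ 5} = #{S_9 ≥ 5} + #{S_9 ≥ 6} = 46 + 10 = 56.
#{M_9 = 4} = 92 - 56 = 36.
P(M_9 = 4) = 36/512 = 9/128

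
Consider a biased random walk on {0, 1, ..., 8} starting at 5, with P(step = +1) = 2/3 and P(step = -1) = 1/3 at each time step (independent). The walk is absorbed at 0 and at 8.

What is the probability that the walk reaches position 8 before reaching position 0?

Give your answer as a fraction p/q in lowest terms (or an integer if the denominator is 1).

Biased walk: p = 2/3, q = 1/3, r = q/p = 1/2
Gambler's ruin: P(hit 8 before 0 | start at 5) = (1 - r^a)/(1 - r^N)
r^5 = 1/32; r^8 = 1/256
P = (1 - 1/32) / (1 - 1/256) = 31/32 / 255/256 = 248/255

Answer: 248/255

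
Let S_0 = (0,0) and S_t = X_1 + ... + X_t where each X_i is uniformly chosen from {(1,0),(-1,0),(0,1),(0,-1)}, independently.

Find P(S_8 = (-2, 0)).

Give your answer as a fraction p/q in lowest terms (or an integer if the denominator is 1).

Answer: 49/1024

Derivation:
Let h be the number of horizontal steps (so 8-h are vertical). To end at (-2,0) need (h-2)/2 right-steps and ((8-h)+0)/2 up-steps.
Sum over h with 2 ≤ h ≤ 8, h ≡ 0 (mod 2), 8-h ≡ 0 (mod 2):
h=2: C(8,2)·C(2,0)·C(6,3) = 28·1·20 = 560
h=4: C(8,4)·C(4,1)·C(4,2) = 70·4·6 = 1680
h=6: C(8,6)·C(6,2)·C(2,1) = 28·15·2 = 840
h=8: C(8,8)·C(8,3)·C(0,0) = 1·56·1 = 56
Total favorable: 3136
Total paths: 4^8 = 65536
P = 3136/65536 = 49/1024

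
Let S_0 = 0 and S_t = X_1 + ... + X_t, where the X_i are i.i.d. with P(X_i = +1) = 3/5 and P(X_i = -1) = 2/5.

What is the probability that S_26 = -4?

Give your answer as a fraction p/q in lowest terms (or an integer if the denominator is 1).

Answer: 8969689926991872/298023223876953125

Derivation:
To reach position -4 after 26 steps: need 11 steps of +1 and 15 steps of -1.
Number of such sequences: C(26,11) = 7726160
Each has probability (3/5)^11 · (2/5)^15 = 5804752896/1490116119384765625
P = 7726160 · 5804752896/1490116119384765625 = 8969689926991872/298023223876953125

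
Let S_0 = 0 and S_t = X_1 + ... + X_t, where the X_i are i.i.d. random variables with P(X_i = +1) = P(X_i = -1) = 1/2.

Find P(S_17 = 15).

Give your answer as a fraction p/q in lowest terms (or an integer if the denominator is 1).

Answer: 17/131072

Derivation:
To reach position 15 after 17 steps: need 16 steps of +1 and 1 of -1.
Favorable paths: C(17,16) = 17
Total paths: 2^17 = 131072
P = 17/131072 = 17/131072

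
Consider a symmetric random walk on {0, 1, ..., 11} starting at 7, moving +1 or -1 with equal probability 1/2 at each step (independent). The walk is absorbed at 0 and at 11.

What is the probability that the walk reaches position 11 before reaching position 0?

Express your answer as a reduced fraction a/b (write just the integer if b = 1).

Answer: 7/11

Derivation:
Symmetric walk (p = 1/2): the harmonic-function argument gives P(hit 11 before 0 | start at 7) = a/N.
P = 7/11 = 7/11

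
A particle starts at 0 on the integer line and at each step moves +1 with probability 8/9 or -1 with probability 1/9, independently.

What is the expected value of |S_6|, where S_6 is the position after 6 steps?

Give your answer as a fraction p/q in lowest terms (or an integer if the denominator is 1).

Answer: 828098/177147

Derivation:
S_6 takes values m ≡ 0 (mod 2) with |m| ≤ 6; P(S_6=m) = C(6,(6+m)/2) · (8/9)^((6+m)/2) · (1/9)^((6-m)/2).
Distribution: P(S=-6)=1/531441, P(S=-4)=16/177147, P(S=-2)=320/177147, P(S=0)=10240/531441, P(S=2)=20480/177147, P(S=4)=65536/177147, P(S=6)=262144/531441
E[|S_6|] = Σ_m |m|·P(S_6=m) = 828098/177147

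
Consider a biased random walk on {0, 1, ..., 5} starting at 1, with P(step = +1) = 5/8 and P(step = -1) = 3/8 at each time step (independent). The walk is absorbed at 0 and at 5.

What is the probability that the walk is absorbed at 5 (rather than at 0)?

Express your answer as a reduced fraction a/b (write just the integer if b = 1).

Answer: 625/1441

Derivation:
Biased walk: p = 5/8, q = 3/8, r = q/p = 3/5
Gambler's ruin: P(hit 5 before 0 | start at 1) = (1 - r^a)/(1 - r^N)
r^1 = 3/5; r^5 = 243/3125
P = (1 - 3/5) / (1 - 243/3125) = 2/5 / 2882/3125 = 625/1441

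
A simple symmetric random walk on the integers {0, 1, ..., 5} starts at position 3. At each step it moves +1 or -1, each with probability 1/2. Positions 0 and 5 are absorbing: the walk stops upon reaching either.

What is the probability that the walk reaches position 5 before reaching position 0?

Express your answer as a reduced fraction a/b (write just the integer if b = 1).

Symmetric walk (p = 1/2): the harmonic-function argument gives P(hit 5 before 0 | start at 3) = a/N.
P = 3/5 = 3/5

Answer: 3/5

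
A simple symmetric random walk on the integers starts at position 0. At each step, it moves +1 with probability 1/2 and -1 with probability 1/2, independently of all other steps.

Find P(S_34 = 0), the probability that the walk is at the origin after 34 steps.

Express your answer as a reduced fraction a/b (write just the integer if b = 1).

To return to 0 after 34 steps: need exactly 17 steps of +1 and 17 of -1.
Favorable paths: C(34,17) = 2333606220
Total paths: 2^34 = 17179869184
P = 2333606220/17179869184 = 583401555/4294967296

Answer: 583401555/4294967296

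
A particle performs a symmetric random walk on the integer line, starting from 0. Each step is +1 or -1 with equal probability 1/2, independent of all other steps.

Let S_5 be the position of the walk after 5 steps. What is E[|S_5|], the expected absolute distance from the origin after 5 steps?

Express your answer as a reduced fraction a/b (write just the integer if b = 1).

S_5 takes values m ≡ 1 (mod 2) with |m| ≤ 5; P(S_5=m) = C(5,(5+m)/2)/2^5.
Total paths: 2^5 = 32
Distribution: P(S=-5)=1/32, P(S=-3)=5/32, P(S=-1)=10/32, P(S=1)=10/32, P(S=3)=5/32, P(S=5)=1/32
E[|S_5|] = Σ_m |m|·P(S_5=m) = 60/32 = 15/8

Answer: 15/8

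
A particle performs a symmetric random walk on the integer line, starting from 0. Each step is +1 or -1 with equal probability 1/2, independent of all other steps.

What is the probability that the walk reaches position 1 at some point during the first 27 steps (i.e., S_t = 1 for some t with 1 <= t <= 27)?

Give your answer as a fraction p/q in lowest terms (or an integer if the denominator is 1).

Answer: 28539857/33554432

Derivation:
Count via complement. Let g(t,s) = #length-t paths at position s with S_1..S_t all ≠ 1.
g(t,s) = g(t-1,s-1) + g(t-1,s+1) for s ≠ 1; g(t,1) = 0.
t=0: g(0,0)=1
t=1: g(1,-1)=1
t=2: g(2,-2)=1 g(2,0)=1
t=3: g(3,-3)=1 g(3,-1)=2
t=4: g(4,-4)=1 g(4,-2)=3 g(4,0)=2
t=5: g(5,-5)=1 g(5,-3)=4 g(5,-1)=5
t=6: g(6,-6)=1 g(6,-4)=5 g(6,-2)=9 g(6,0)=5
t=7: g(7,-7)=1 g(7,-5)=6 g(7,-3)=14 g(7,-1)=14
t=8: g(8,-8)=1 g(8,-6)=7 g(8,-4)=20 g(8,-2)=28 g(8,0)=14
t=9: g(9,-9)=1 g(9,-7)=8 g(9,-5)=27 g(9,-3)=48 g(9,-1)=42
t=10: g(10,-10)=1 g(10,-8)=9 g(10,-6)=35 g(10,-4)=75 g(10,-2)=90 g(10,0)=42
t=11: g(11,-11)=1 g(11,-9)=10 g(11,-7)=44 g(11,-5)=110 g(11,-3)=165 g(11,-1)=132
t=12: g(12,-12)=1 g(12,-10)=11 g(12,-8)=54 g(12,-6)=154 g(12,-4)=275 g(12,-2)=297 g(12,0)=132
t=13: g(13,-13)=1 g(13,-11)=12 g(13,-9)=65 g(13,-7)=208 g(13,-5)=429 g(13,-3)=572 g(13,-1)=429
t=14: g(14,-14)=1 g(14,-12)=13 g(14,-10)=77 g(14,-8)=273 g(14,-6)=637 g(14,-4)=1001 g(14,-2)=1001 g(14,0)=429
t=15: g(15,-15)=1 g(15,-13)=14 g(15,-11)=90 g(15,-9)=350 g(15,-7)=910 g(15,-5)=1638 g(15,-3)=2002 g(15,-1)=1430
t=16: g(16,-16)=1 g(16,-14)=15 g(16,-12)=104 g(16,-10)=440 g(16,-8)=1260 g(16,-6)=2548 g(16,-4)=3640 g(16,-2)=3432 g(16,0)=1430
t=17: g(17,-17)=1 g(17,-15)=16 g(17,-13)=119 g(17,-11)=544 g(17,-9)=1700 g(17,-7)=3808 g(17,-5)=6188 g(17,-3)=7072 g(17,-1)=4862
t=18: g(18,-18)=1 g(18,-16)=17 g(18,-14)=135 g(18,-12)=663 g(18,-10)=2244 g(18,-8)=5508 g(18,-6)=9996 g(18,-4)=13260 g(18,-2)=11934 g(18,0)=4862
t=19: g(19,-19)=1 g(19,-17)=18 g(19,-15)=152 g(19,-13)=798 g(19,-11)=2907 g(19,-9)=7752 g(19,-7)=15504 g(19,-5)=23256 g(19,-3)=25194 g(19,-1)=16796
t=20: g(20,-20)=1 g(20,-18)=19 g(20,-16)=170 g(20,-14)=950 g(20,-12)=3705 g(20,-10)=10659 g(20,-8)=23256 g(20,-6)=38760 g(20,-4)=48450 g(20,-2)=41990 g(20,0)=16796
t=21: g(21,-21)=1 g(21,-19)=20 g(21,-17)=189 g(21,-15)=1120 g(21,-13)=4655 g(21,-11)=14364 g(21,-9)=33915 g(21,-7)=62016 g(21,-5)=87210 g(21,-3)=90440 g(21,-1)=58786
t=22: g(22,-22)=1 g(22,-20)=21 g(22,-18)=209 g(22,-16)=1309 g(22,-14)=5775 g(22,-12)=19019 g(22,-10)=48279 g(22,-8)=95931 g(22,-6)=149226 g(22,-4)=177650 g(22,-2)=149226 g(22,0)=58786
t=23: g(23,-23)=1 g(23,-21)=22 g(23,-19)=230 g(23,-17)=1518 g(23,-15)=7084 g(23,-13)=24794 g(23,-11)=67298 g(23,-9)=144210 g(23,-7)=245157 g(23,-5)=326876 g(23,-3)=326876 g(23,-1)=208012
t=24: g(24,-24)=1 g(24,-22)=23 g(24,-20)=252 g(24,-18)=1748 g(24,-16)=8602 g(24,-14)=31878 g(24,-12)=92092 g(24,-10)=211508 g(24,-8)=389367 g(24,-6)=572033 g(24,-4)=653752 g(24,-2)=534888 g(24,0)=208012
t=25: g(25,-25)=1 g(25,-23)=24 g(25,-21)=275 g(25,-19)=2000 g(25,-17)=10350 g(25,-15)=40480 g(25,-13)=123970 g(25,-11)=303600 g(25,-9)=600875 g(25,-7)=961400 g(25,-5)=1225785 g(25,-3)=1188640 g(25,-1)=742900
t=26: g(26,-26)=1 g(26,-24)=25 g(26,-22)=299 g(26,-20)=2275 g(26,-18)=12350 g(26,-16)=50830 g(26,-14)=164450 g(26,-12)=427570 g(26,-10)=904475 g(26,-8)=1562275 g(26,-6)=2187185 g(26,-4)=2414425 g(26,-2)=1931540 g(26,0)=742900
t=27: g(27,-27)=1 g(27,-25)=26 g(27,-23)=324 g(27,-21)=2574 g(27,-19)=14625 g(27,-17)=63180 g(27,-15)=215280 g(27,-13)=592020 g(27,-11)=1332045 g(27,-9)=2466750 g(27,-7)=3749460 g(27,-5)=4601610 g(27,-3)=4345965 g(27,-1)=2674440
Paths never hitting 1: Σ_s g(27,s) = 20058300
Paths hitting 1: 2^27 - 20058300 = 114159428
P = 114159428/134217728 = 28539857/33554432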